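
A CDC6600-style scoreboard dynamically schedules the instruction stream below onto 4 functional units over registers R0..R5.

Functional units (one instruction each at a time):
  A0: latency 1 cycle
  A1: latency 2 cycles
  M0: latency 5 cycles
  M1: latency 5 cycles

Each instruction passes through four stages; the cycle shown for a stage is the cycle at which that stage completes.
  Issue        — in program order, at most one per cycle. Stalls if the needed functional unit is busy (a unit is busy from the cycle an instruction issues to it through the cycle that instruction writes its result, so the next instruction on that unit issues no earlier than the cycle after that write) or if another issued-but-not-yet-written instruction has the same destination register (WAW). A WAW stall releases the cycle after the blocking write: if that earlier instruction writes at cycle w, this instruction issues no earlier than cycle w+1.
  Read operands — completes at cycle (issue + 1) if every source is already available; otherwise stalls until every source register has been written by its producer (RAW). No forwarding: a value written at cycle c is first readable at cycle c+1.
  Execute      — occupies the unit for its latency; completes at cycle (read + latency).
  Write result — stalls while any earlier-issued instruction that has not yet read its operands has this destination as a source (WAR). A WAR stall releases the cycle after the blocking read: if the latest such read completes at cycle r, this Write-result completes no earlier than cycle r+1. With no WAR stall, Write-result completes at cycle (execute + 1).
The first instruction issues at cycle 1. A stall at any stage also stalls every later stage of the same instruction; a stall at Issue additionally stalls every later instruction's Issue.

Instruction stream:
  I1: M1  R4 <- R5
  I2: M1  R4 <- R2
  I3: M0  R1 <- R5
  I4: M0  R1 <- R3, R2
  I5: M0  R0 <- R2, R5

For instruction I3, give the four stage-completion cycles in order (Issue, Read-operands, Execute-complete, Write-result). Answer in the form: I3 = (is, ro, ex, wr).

c1: issue I1 (M1)
c2: I1 read-ops
c7: I1 finished on M1
c8: I1→R4
c9: issue I2 (M1)
c10: I2 read-ops; issue I3 (M0)
c11: I3 read-ops
c15: I2 finished on M1
c16: I2→R4; I3 finished on M0
c17: I3→R1
c18: issue I4 (M0)
c19: I4 read-ops
c24: I4 finished on M0
c25: I4→R1
c26: issue I5 (M0)
c27: I5 read-ops
c32: I5 finished on M0
c33: I5→R0

I3 = (10, 11, 16, 17)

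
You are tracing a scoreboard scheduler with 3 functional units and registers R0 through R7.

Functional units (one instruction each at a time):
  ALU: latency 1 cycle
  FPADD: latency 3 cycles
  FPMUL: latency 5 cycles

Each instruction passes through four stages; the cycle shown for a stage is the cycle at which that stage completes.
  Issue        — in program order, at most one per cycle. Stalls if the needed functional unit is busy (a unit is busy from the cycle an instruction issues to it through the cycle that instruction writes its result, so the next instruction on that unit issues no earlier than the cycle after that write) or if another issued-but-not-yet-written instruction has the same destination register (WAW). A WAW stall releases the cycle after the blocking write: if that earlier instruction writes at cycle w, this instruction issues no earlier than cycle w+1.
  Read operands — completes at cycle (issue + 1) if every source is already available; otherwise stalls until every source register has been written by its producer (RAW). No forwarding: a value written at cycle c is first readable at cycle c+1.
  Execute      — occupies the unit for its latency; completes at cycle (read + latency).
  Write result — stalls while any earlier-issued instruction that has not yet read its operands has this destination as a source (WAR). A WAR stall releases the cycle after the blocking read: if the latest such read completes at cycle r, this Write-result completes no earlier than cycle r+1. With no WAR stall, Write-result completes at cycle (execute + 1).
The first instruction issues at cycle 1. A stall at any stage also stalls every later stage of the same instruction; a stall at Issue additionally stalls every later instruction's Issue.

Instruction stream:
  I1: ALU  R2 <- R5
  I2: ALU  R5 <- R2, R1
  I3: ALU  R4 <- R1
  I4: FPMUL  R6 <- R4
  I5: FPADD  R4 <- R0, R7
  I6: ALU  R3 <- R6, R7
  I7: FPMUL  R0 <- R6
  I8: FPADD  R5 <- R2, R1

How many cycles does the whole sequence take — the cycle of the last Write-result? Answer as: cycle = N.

cycle = 27

t=1  I1→ALU
t=2  I1 RO
t=3  I1 EX
t=4  I1 WR R2
t=5  I2→ALU
t=6  I2 RO
t=7  I2 EX
t=8  I2 WR R5
t=9  I3→ALU
t=10  I3 RO | I4→FPMUL
t=11  I3 EX
t=12  I3 WR R4
t=13  I4 RO | I5→FPADD
t=14  I5 RO | I6→ALU
t=17  I5 EX
t=18  I4 EX | I5 WR R4
t=19  I4 WR R6
t=20  I6 RO | I7→FPMUL
t=21  I6 EX | I7 RO | I8→FPADD
t=22  I6 WR R3 | I8 RO
t=25  I8 EX
t=26  I7 EX | I8 WR R5
t=27  I7 WR R0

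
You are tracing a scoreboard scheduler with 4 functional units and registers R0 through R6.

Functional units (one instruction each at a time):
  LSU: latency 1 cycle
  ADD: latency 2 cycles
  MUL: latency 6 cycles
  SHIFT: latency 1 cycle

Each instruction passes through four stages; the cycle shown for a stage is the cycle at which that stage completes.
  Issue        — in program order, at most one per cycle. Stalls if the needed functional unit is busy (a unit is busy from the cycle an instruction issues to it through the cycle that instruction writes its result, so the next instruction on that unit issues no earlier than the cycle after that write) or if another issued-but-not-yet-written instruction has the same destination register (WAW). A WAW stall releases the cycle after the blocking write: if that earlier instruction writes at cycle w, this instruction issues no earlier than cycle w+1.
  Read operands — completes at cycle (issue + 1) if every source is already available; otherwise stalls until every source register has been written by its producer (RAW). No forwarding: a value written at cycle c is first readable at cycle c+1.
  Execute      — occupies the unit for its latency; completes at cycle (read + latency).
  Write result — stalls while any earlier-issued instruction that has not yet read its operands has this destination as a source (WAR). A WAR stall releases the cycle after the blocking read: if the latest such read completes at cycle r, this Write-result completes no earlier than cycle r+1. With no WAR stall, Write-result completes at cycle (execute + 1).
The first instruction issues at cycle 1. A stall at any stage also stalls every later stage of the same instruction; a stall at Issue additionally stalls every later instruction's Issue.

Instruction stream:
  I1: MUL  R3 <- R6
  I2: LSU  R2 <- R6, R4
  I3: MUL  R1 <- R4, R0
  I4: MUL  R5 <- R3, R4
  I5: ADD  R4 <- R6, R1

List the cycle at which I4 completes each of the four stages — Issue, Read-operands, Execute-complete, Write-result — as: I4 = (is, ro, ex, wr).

I4 = (19, 20, 26, 27)

t=1  I1 dispatched to MUL
t=2  I1 operands ready | I2 dispatched to LSU
t=3  I2 operands ready
t=4  I2 complete
t=5  R2←I2
t=8  I1 complete
t=9  R3←I1
t=10  I3 dispatched to MUL
t=11  I3 operands ready
t=17  I3 complete
t=18  R1←I3
t=19  I4 dispatched to MUL
t=20  I4 operands ready | I5 dispatched to ADD
t=21  I5 operands ready
t=23  I5 complete
t=24  R4←I5
t=26  I4 complete
t=27  R5←I4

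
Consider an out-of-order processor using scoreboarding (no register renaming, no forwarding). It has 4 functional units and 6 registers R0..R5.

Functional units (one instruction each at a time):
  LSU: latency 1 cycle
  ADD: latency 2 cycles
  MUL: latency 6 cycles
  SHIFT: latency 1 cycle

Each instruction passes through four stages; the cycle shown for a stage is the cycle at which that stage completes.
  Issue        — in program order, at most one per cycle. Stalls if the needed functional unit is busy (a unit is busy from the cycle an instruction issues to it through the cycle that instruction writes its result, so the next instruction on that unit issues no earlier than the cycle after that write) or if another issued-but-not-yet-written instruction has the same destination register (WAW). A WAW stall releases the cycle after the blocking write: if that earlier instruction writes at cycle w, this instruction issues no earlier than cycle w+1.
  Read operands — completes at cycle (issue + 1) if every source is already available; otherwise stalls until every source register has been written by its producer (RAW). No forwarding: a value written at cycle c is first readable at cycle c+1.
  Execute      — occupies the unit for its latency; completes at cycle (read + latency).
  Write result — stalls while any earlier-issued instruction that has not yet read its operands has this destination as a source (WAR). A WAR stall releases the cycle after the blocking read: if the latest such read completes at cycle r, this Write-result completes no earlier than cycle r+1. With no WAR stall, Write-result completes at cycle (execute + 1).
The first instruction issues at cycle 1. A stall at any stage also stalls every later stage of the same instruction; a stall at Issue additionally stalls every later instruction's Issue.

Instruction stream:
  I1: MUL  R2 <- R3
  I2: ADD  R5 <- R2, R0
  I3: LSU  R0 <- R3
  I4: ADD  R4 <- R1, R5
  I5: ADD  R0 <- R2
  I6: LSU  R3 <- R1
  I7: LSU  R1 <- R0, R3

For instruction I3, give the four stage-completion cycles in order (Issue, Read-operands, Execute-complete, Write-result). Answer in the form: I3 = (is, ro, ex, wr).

[1] issue I1 (MUL)
[2] I1 read-ops | issue I2 (ADD)
[3] issue I3 (LSU)
[4] I3 read-ops
[5] I3 finished on LSU
[8] I1 finished on MUL
[9] I1→R2
[10] I2 read-ops
[11] I3→R0
[12] I2 finished on ADD
[13] I2→R5
[14] issue I4 (ADD)
[15] I4 read-ops
[17] I4 finished on ADD
[18] I4→R4
[19] issue I5 (ADD)
[20] I5 read-ops | issue I6 (LSU)
[21] I6 read-ops
[22] I5 finished on ADD | I6 finished on LSU
[23] I5→R0 | I6→R3
[24] issue I7 (LSU)
[25] I7 read-ops
[26] I7 finished on LSU
[27] I7→R1

I3 = (3, 4, 5, 11)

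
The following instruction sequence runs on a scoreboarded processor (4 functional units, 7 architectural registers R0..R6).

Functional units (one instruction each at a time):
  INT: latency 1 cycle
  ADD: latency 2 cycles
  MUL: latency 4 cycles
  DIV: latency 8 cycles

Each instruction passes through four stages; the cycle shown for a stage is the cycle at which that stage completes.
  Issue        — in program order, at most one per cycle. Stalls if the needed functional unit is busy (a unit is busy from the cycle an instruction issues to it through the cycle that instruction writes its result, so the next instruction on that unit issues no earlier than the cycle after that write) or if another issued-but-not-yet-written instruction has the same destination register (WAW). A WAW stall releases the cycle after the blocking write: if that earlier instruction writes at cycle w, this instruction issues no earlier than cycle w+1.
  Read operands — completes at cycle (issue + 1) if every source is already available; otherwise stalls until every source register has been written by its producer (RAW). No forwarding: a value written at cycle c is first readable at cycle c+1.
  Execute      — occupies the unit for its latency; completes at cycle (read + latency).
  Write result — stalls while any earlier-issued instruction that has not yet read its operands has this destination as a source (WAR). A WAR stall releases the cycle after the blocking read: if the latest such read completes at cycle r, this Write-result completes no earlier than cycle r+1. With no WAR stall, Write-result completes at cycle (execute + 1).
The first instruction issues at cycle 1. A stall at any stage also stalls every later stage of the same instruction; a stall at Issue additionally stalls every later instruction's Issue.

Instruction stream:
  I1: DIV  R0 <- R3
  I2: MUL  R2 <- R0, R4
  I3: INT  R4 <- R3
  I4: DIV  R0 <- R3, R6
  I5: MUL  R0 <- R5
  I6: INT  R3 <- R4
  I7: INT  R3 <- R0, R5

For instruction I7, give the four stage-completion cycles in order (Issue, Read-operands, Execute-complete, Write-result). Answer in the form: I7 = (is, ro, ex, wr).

I1: IS=1 RO=2 EX=10 WR=11
I2: IS=2 RO=12 EX=16 WR=17  [RAW R0: wait I1 write@11]
I3: IS=3 RO=4 EX=5 WR=13  [WAR R4: wait I2 read@12]
I4: IS=12 RO=13 EX=21 WR=22  [struct: DIV busy until I1 writes@11]
I5: IS=23 RO=24 EX=28 WR=29  [WAW R0: wait I4 write@22]
I6: IS=24 RO=25 EX=26 WR=27
I7: IS=28 RO=30 EX=31 WR=32  [struct: INT busy until I6 writes@27; RAW R0: wait I5 write@29]

I7 = (28, 30, 31, 32)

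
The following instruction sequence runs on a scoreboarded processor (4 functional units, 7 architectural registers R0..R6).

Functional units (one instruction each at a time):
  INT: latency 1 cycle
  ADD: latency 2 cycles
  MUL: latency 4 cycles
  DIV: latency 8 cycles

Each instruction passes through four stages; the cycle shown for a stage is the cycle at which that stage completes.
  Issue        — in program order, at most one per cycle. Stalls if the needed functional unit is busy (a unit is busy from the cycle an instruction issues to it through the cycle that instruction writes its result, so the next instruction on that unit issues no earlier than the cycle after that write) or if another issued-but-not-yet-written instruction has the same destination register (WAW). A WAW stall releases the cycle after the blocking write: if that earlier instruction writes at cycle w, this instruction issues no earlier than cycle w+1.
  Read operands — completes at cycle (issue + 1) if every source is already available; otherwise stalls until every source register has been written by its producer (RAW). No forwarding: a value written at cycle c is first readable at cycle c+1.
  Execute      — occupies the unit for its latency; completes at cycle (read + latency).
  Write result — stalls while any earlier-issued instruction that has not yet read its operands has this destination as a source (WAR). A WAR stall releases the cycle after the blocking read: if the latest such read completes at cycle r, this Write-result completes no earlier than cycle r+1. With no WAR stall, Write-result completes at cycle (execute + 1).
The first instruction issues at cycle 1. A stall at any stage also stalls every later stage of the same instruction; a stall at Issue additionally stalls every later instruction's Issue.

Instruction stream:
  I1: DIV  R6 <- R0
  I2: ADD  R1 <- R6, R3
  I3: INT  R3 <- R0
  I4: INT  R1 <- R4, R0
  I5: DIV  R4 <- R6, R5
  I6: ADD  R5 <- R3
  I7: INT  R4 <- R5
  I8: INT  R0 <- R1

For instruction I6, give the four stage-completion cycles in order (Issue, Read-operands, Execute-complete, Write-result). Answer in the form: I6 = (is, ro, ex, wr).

I6 = (18, 19, 21, 22)

[I1] 1/2/10/11
[I2] 2/12/14/15  (RAW R6: wait I1 write@11)
[I3] 3/4/5/13  (WAR R3: wait I2 read@12)
[I4] 16/17/18/19  (WAW R1: wait I2 write@15)
[I5] 17/18/26/27
[I6] 18/19/21/22
[I7] 28/29/30/31  (WAW R4: wait I5 write@27)
[I8] 32/33/34/35  (struct: INT busy until I7 writes@31)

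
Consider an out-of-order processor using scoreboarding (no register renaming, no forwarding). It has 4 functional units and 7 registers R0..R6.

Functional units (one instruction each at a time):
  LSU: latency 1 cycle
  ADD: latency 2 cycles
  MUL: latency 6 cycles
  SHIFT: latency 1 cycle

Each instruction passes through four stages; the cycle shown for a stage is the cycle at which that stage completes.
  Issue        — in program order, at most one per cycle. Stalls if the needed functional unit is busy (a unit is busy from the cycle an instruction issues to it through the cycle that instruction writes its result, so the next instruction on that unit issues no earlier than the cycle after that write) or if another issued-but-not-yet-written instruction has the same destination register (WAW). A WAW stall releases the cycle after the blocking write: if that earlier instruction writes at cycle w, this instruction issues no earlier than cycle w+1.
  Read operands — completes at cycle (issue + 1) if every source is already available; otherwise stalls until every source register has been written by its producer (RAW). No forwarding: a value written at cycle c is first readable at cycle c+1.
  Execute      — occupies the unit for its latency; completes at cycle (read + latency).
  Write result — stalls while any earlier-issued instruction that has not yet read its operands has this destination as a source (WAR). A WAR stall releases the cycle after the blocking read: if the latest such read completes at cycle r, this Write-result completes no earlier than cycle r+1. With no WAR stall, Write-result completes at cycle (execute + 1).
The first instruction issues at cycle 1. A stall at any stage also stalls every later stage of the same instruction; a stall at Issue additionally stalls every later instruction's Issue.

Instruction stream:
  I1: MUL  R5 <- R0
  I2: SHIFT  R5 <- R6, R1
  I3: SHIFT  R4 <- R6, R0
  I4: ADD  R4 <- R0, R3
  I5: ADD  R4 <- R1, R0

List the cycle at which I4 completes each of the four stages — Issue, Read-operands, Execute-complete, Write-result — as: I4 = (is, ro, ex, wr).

I4 = (18, 19, 21, 22)

t=1  I1→MUL
t=2  I1 RO
t=8  I1 EX
t=9  I1 WR R5
t=10  I2→SHIFT
t=11  I2 RO
t=12  I2 EX
t=13  I2 WR R5
t=14  I3→SHIFT
t=15  I3 RO
t=16  I3 EX
t=17  I3 WR R4
t=18  I4→ADD
t=19  I4 RO
t=21  I4 EX
t=22  I4 WR R4
t=23  I5→ADD
t=24  I5 RO
t=26  I5 EX
t=27  I5 WR R4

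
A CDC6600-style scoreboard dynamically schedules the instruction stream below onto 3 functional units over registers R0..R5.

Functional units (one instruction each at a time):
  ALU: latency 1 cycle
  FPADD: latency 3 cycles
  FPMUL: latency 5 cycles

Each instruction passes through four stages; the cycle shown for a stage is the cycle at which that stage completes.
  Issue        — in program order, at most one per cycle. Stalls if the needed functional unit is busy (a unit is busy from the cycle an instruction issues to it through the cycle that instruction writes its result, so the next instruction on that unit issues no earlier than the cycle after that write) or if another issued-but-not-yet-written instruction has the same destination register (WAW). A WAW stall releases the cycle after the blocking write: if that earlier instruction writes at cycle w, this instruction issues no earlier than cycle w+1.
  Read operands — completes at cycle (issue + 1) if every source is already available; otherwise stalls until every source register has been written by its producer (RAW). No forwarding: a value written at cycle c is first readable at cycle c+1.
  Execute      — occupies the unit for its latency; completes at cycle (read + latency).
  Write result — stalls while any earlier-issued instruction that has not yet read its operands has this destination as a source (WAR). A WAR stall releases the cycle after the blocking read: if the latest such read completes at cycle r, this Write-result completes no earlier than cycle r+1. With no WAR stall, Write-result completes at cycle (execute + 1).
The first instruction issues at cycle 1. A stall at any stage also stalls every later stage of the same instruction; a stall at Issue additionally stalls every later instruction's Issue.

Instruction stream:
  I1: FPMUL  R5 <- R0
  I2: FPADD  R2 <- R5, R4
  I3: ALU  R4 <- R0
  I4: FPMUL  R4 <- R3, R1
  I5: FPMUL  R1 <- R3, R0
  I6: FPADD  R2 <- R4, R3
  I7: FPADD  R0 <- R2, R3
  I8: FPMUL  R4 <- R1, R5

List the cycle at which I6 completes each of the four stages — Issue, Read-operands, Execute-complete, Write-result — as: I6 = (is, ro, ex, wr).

cycle 1: I1 dispatched to FPMUL
cycle 2: I1 operands ready | I2 dispatched to FPADD
cycle 3: I3 dispatched to ALU
cycle 4: I3 operands ready
cycle 5: I3 complete
cycle 7: I1 complete
cycle 8: R5←I1
cycle 9: I2 operands ready
cycle 10: R4←I3
cycle 11: I4 dispatched to FPMUL
cycle 12: I2 complete | I4 operands ready
cycle 13: R2←I2
cycle 17: I4 complete
cycle 18: R4←I4
cycle 19: I5 dispatched to FPMUL
cycle 20: I5 operands ready | I6 dispatched to FPADD
cycle 21: I6 operands ready
cycle 24: I6 complete
cycle 25: I5 complete | R2←I6
cycle 26: R1←I5 | I7 dispatched to FPADD
cycle 27: I7 operands ready | I8 dispatched to FPMUL
cycle 28: I8 operands ready
cycle 30: I7 complete
cycle 31: R0←I7
cycle 33: I8 complete
cycle 34: R4←I8

I6 = (20, 21, 24, 25)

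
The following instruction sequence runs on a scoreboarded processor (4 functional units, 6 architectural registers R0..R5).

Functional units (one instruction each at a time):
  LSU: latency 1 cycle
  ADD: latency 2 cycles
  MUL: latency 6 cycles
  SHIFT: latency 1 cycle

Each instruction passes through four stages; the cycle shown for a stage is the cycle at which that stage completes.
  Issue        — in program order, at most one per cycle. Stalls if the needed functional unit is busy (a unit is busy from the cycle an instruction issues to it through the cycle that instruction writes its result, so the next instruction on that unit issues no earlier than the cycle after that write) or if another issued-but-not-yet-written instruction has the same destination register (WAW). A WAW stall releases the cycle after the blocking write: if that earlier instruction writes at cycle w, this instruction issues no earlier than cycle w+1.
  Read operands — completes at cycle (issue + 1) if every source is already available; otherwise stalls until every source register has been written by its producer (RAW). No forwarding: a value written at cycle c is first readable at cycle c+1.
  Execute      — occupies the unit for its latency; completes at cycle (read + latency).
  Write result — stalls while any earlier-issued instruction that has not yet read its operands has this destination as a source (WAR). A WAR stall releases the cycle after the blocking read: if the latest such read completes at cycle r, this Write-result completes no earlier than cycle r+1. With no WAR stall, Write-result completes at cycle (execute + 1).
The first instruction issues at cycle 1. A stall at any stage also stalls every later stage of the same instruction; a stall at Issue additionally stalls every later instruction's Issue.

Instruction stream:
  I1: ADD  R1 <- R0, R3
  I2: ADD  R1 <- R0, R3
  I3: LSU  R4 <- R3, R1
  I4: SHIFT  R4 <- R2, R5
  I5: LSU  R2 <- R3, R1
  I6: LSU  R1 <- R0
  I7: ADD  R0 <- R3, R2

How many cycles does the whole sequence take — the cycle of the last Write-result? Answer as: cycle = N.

cycle = 24

c1: I1→ADD
c2: I1 RO
c4: I1 EX
c5: I1 WR R1
c6: I2→ADD
c7: I2 RO, I3→LSU
c9: I2 EX
c10: I2 WR R1
c11: I3 RO
c12: I3 EX
c13: I3 WR R4
c14: I4→SHIFT
c15: I4 RO, I5→LSU
c16: I4 EX, I5 RO
c17: I4 WR R4, I5 EX
c18: I5 WR R2
c19: I6→LSU
c20: I6 RO, I7→ADD
c21: I6 EX, I7 RO
c22: I6 WR R1
c23: I7 EX
c24: I7 WR R0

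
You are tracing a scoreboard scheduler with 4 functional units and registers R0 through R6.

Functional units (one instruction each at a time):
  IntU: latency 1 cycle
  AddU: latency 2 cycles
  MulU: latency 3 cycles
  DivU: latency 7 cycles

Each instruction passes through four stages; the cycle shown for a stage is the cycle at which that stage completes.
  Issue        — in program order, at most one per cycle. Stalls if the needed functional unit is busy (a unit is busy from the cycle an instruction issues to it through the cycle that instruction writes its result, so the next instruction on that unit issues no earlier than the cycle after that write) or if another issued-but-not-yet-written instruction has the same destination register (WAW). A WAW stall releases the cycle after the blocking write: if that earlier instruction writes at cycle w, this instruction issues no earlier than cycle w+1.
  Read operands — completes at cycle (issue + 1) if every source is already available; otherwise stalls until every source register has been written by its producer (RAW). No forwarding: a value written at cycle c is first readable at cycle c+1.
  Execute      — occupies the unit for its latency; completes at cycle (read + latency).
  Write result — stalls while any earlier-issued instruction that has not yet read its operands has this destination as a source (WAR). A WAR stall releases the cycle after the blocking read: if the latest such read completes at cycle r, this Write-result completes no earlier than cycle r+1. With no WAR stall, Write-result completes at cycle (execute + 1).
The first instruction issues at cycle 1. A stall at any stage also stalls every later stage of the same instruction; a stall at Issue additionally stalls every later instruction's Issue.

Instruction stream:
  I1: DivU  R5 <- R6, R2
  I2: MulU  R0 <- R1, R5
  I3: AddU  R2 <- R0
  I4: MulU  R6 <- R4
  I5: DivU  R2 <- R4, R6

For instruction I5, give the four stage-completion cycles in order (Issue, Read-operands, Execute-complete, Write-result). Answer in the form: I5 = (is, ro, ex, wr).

  I1 | 1 | 2 | 9 | 10
  I2 | 2 | 11 | 14 | 15   RAW R5: wait I1 write@10
  I3 | 3 | 16 | 18 | 19   RAW R0: wait I2 write@15
  I4 | 16 | 17 | 20 | 21   struct: MulU busy until I2 writes@15
  I5 | 20 | 22 | 29 | 30   WAW R2: wait I3 write@19 · RAW R6: wait I4 write@21

I5 = (20, 22, 29, 30)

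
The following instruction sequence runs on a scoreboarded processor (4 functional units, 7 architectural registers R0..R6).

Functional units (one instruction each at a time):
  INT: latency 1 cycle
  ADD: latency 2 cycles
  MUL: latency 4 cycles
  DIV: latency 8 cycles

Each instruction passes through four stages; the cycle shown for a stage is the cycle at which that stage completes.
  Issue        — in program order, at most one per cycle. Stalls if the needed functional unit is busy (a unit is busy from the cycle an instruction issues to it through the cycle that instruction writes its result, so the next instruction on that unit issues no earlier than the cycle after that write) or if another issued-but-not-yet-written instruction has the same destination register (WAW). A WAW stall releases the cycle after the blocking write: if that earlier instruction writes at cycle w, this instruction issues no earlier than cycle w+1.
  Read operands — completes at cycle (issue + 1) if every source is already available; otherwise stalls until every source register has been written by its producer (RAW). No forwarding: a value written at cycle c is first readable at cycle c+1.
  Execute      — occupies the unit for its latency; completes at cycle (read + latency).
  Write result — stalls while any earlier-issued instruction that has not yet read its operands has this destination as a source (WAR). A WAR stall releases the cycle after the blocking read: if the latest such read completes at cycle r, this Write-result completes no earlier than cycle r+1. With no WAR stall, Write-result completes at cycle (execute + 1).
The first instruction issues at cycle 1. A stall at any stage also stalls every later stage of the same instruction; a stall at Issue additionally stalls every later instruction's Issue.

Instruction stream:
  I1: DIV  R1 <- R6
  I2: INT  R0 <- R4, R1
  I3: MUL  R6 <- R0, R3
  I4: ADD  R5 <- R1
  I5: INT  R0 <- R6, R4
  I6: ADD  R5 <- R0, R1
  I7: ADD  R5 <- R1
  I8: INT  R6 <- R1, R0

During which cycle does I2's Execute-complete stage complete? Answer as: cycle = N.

I1: IS=1 RO=2 EX=10 WR=11
I2: IS=2 RO=12 EX=13 WR=14  [RAW R1: wait I1 write@11]
I3: IS=3 RO=15 EX=19 WR=20  [RAW R0: wait I2 write@14]
I4: IS=4 RO=12 EX=14 WR=15  [RAW R1: wait I1 write@11]
I5: IS=15 RO=21 EX=22 WR=23  [struct: INT busy until I2 writes@14; RAW R6: wait I3 write@20]
I6: IS=16 RO=24 EX=26 WR=27  [RAW R0: wait I5 write@23]
I7: IS=28 RO=29 EX=31 WR=32  [struct: ADD busy until I6 writes@27]
I8: IS=29 RO=30 EX=31 WR=32

cycle = 13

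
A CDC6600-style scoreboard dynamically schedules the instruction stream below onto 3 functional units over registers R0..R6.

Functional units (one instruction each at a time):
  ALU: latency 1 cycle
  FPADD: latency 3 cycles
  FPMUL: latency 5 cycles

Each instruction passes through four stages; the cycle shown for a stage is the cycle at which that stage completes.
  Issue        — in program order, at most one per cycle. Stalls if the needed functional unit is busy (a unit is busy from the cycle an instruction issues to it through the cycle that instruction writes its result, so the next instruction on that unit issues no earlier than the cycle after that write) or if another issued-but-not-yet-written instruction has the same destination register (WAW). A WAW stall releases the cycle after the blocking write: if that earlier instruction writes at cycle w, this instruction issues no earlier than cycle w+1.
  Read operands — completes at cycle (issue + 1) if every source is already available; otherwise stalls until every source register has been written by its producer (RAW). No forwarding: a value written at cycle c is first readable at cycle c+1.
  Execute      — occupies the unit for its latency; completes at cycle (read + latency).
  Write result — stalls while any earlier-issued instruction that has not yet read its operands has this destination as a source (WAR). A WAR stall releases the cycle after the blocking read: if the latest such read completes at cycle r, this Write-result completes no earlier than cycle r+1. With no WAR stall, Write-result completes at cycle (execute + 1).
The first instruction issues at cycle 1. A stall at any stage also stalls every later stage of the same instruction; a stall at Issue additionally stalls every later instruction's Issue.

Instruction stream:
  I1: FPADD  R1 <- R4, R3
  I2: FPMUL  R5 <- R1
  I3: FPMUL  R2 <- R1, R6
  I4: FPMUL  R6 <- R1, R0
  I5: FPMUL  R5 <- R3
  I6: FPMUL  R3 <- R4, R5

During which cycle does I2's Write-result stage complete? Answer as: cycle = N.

cycle = 13

1) issue 1, read 2, done 5, write 6
2) issue 2, read 7, done 12, write 13  <RAW R1: wait I1 write@6>
3) issue 14, read 15, done 20, write 21  <struct: FPMUL busy until I2 writes@13>
4) issue 22, read 23, done 28, write 29  <struct: FPMUL busy until I3 writes@21>
5) issue 30, read 31, done 36, write 37  <struct: FPMUL busy until I4 writes@29>
6) issue 38, read 39, done 44, write 45  <struct: FPMUL busy until I5 writes@37>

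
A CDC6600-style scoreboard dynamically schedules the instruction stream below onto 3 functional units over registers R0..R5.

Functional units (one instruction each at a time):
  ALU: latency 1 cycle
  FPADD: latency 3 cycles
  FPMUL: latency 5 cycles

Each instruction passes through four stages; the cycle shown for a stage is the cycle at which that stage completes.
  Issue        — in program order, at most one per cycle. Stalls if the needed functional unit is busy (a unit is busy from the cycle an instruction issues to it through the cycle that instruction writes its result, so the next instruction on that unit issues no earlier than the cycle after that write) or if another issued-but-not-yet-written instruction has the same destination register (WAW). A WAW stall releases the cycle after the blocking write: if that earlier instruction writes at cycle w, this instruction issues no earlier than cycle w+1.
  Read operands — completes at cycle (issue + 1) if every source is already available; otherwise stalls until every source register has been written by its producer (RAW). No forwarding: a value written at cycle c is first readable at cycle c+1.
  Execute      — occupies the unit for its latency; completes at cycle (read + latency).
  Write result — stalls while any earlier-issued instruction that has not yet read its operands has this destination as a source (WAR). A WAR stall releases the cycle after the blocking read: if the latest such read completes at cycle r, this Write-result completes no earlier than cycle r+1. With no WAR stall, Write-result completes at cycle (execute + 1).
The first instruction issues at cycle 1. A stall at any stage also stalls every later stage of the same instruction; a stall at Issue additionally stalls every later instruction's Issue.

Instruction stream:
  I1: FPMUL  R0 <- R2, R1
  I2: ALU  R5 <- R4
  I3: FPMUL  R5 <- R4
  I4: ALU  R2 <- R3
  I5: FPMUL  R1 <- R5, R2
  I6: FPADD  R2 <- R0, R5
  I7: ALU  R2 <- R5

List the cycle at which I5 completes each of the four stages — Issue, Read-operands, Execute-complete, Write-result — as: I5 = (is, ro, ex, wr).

I5 = (17, 18, 23, 24)

I1: IS=1 RO=2 EX=7 WR=8
I2: IS=2 RO=3 EX=4 WR=5
I3: IS=9 RO=10 EX=15 WR=16  [struct: FPMUL busy until I1 writes@8]
I4: IS=10 RO=11 EX=12 WR=13
I5: IS=17 RO=18 EX=23 WR=24  [struct: FPMUL busy until I3 writes@16]
I6: IS=18 RO=19 EX=22 WR=23
I7: IS=24 RO=25 EX=26 WR=27  [WAW R2: wait I6 write@23]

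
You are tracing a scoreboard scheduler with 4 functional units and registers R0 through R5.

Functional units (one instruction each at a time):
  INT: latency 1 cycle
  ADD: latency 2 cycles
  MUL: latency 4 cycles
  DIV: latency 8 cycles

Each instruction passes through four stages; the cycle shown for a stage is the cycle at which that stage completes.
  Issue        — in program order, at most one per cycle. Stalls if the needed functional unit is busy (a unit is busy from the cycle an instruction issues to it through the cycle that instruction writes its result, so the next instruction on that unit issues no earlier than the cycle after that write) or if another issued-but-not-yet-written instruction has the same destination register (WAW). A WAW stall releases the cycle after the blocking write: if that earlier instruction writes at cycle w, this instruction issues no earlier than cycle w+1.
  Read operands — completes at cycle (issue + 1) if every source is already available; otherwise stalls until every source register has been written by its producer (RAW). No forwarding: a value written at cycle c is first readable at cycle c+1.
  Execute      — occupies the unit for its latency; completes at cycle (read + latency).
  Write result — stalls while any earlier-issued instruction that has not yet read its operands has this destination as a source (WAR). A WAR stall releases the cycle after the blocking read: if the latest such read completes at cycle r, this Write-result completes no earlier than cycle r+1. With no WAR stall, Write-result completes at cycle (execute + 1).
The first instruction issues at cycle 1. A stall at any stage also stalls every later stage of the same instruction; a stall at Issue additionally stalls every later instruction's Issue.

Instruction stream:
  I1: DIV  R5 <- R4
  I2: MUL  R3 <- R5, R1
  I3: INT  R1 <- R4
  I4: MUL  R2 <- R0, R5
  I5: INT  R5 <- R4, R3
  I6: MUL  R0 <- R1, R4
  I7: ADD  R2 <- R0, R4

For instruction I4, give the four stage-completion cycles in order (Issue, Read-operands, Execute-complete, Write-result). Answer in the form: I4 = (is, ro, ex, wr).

cycle 1: I1→DIV
cycle 2: I1 RO · I2→MUL
cycle 3: I3→INT
cycle 4: I3 RO
cycle 5: I3 EX
cycle 10: I1 EX
cycle 11: I1 WR R5
cycle 12: I2 RO
cycle 13: I3 WR R1
cycle 16: I2 EX
cycle 17: I2 WR R3
cycle 18: I4→MUL
cycle 19: I4 RO · I5→INT
cycle 20: I5 RO
cycle 21: I5 EX
cycle 22: I5 WR R5
cycle 23: I4 EX
cycle 24: I4 WR R2
cycle 25: I6→MUL
cycle 26: I6 RO · I7→ADD
cycle 30: I6 EX
cycle 31: I6 WR R0
cycle 32: I7 RO
cycle 34: I7 EX
cycle 35: I7 WR R2

I4 = (18, 19, 23, 24)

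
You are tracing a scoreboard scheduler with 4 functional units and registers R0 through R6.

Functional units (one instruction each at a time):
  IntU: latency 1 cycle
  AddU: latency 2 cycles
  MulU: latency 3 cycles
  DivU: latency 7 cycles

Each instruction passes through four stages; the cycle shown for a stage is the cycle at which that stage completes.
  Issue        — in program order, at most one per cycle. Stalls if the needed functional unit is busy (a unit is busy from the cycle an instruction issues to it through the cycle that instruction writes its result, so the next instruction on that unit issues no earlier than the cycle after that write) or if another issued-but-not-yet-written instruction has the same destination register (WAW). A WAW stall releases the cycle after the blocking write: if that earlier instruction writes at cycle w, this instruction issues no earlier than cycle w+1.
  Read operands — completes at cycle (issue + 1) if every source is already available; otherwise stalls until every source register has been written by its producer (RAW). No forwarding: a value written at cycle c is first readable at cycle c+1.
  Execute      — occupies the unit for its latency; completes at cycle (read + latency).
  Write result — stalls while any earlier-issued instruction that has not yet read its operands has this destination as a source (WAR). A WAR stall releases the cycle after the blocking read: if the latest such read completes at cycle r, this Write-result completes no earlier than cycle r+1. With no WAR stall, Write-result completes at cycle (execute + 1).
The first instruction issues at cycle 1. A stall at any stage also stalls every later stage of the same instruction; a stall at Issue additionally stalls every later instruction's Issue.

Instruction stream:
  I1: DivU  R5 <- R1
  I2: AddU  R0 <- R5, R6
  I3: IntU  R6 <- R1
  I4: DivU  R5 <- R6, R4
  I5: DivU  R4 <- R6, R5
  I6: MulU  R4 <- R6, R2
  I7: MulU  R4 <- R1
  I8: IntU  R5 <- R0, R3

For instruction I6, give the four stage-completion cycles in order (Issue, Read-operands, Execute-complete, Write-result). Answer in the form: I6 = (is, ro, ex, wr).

I6 = (32, 33, 36, 37)

[I1] 1/2/9/10
[I2] 2/11/13/14  (RAW R5: wait I1 write@10)
[I3] 3/4/5/12  (WAR R6: wait I2 read@11)
[I4] 11/13/20/21  (struct: DivU busy until I1 writes@10; RAW R6: wait I3 write@12)
[I5] 22/23/30/31  (struct: DivU busy until I4 writes@21)
[I6] 32/33/36/37  (WAW R4: wait I5 write@31)
[I7] 38/39/42/43  (struct: MulU busy until I6 writes@37)
[I8] 39/40/41/42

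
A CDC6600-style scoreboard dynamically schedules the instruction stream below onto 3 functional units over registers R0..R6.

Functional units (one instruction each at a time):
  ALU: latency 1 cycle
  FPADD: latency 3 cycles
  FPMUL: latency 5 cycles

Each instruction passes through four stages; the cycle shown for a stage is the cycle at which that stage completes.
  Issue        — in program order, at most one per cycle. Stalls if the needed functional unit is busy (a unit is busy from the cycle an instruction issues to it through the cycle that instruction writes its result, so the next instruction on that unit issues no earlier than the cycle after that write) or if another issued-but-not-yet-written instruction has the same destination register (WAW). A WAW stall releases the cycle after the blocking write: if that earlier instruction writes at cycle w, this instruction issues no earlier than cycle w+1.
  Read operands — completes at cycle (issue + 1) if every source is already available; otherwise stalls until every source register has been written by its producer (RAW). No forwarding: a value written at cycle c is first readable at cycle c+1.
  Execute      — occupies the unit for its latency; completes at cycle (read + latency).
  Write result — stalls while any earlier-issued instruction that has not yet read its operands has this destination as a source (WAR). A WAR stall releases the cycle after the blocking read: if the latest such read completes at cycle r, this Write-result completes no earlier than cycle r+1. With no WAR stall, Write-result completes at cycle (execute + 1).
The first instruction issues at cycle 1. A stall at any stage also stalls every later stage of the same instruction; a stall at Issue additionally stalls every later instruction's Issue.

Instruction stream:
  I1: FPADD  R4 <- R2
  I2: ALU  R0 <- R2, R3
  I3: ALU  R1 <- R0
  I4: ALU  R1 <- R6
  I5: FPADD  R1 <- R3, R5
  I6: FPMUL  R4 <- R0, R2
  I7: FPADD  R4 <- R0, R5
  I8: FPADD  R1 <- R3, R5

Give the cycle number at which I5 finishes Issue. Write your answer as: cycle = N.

  I1 | 1 | 2 | 5 | 6
  I2 | 2 | 3 | 4 | 5
  I3 | 6 | 7 | 8 | 9   struct: ALU busy until I2 writes@5
  I4 | 10 | 11 | 12 | 13   struct: ALU busy until I3 writes@9
  I5 | 14 | 15 | 18 | 19   WAW R1: wait I4 write@13
  I6 | 15 | 16 | 21 | 22
  I7 | 23 | 24 | 27 | 28   WAW R4: wait I6 write@22
  I8 | 29 | 30 | 33 | 34   struct: FPADD busy until I7 writes@28

cycle = 14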